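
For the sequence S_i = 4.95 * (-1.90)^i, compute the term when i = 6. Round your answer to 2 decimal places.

S_6 = 4.95 * (-1.9)^6 ≈ 4.95 * 47.0459 ≈ 232.88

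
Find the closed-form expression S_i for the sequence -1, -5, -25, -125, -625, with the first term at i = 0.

Check ratios: -5 / -1 = 5.0
Common ratio r = 5.
First term a = -1.
Formula: S_i = -1 * 5^i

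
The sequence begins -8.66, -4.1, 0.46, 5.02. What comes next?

Differences: -4.1 - -8.66 = 4.56
This is an arithmetic sequence with common difference d = 4.56.
Next term = 5.02 + 4.56 = 9.58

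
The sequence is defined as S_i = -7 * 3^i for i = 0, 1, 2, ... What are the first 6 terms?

This is a geometric sequence.
i=0: S_0 = -7 * 3^0 = -7
i=1: S_1 = -7 * 3^1 = -21
i=2: S_2 = -7 * 3^2 = -63
i=3: S_3 = -7 * 3^3 = -189
i=4: S_4 = -7 * 3^4 = -567
i=5: S_5 = -7 * 3^5 = -1701
The first 6 terms are: [-7, -21, -63, -189, -567, -1701]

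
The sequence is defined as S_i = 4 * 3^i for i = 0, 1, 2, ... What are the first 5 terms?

This is a geometric sequence.
i=0: S_0 = 4 * 3^0 = 4
i=1: S_1 = 4 * 3^1 = 12
i=2: S_2 = 4 * 3^2 = 36
i=3: S_3 = 4 * 3^3 = 108
i=4: S_4 = 4 * 3^4 = 324
The first 5 terms are: [4, 12, 36, 108, 324]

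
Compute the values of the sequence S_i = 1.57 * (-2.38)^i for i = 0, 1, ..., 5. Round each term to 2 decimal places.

This is a geometric sequence.
i=0: S_0 = 1.57 * (-2.38)^0 = 1.57
i=1: S_1 = 1.57 * (-2.38)^1 ≈ -3.74
i=2: S_2 = 1.57 * (-2.38)^2 ≈ 8.89
i=3: S_3 = 1.57 * (-2.38)^3 ≈ -21.17
i=4: S_4 = 1.57 * (-2.38)^4 ≈ 50.37
i=5: S_5 = 1.57 * (-2.38)^5 ≈ -119.89
The first 6 terms are: [1.57, -3.74, 8.89, -21.17, 50.37, -119.89]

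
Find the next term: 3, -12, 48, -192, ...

Ratios: -12 / 3 = -4.0
This is a geometric sequence with common ratio r = -4.
Next term = -192 * -4 = 768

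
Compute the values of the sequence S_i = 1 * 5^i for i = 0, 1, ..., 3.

This is a geometric sequence.
i=0: S_0 = 1 * 5^0 = 1
i=1: S_1 = 1 * 5^1 = 5
i=2: S_2 = 1 * 5^2 = 25
i=3: S_3 = 1 * 5^3 = 125
The first 4 terms are: [1, 5, 25, 125]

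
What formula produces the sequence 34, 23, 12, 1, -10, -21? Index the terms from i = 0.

Check differences: 23 - 34 = -11
12 - 23 = -11
Common difference d = -11.
First term a = 34.
Formula: S_i = 34 - 11*i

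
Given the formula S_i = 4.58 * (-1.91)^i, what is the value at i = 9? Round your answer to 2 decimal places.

S_9 = 4.58 * (-1.91)^9 ≈ 4.58 * -338.2987 ≈ -1549.41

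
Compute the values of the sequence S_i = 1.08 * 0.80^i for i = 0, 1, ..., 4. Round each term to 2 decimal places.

This is a geometric sequence.
i=0: S_0 = 1.08 * 0.8^0 = 1.08
i=1: S_1 = 1.08 * 0.8^1 ≈ 0.86
i=2: S_2 = 1.08 * 0.8^2 ≈ 0.69
i=3: S_3 = 1.08 * 0.8^3 ≈ 0.55
i=4: S_4 = 1.08 * 0.8^4 ≈ 0.44
The first 5 terms are: [1.08, 0.86, 0.69, 0.55, 0.44]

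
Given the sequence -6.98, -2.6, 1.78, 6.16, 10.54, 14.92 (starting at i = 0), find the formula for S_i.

Check differences: -2.6 - -6.98 = 4.38
1.78 - -2.6 = 4.38
Common difference d = 4.38.
First term a = -6.98.
Formula: S_i = -6.98 + 4.38*i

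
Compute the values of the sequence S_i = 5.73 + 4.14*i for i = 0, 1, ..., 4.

This is an arithmetic sequence.
i=0: S_0 = 5.73 + 4.14*0 = 5.73
i=1: S_1 = 5.73 + 4.14*1 = 9.87
i=2: S_2 = 5.73 + 4.14*2 = 14.01
i=3: S_3 = 5.73 + 4.14*3 = 18.15
i=4: S_4 = 5.73 + 4.14*4 = 22.29
The first 5 terms are: [5.73, 9.87, 14.01, 18.15, 22.29]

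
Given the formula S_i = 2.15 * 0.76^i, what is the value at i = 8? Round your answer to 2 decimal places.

S_8 = 2.15 * 0.76^8 ≈ 2.15 * 0.1113 ≈ 0.24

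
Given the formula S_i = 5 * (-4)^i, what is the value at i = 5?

S_5 = 5 * (-4)^5 = 5 * -1024 = -5120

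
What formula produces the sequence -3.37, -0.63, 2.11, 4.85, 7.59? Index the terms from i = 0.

Check differences: -0.63 - -3.37 = 2.74
2.11 - -0.63 = 2.74
Common difference d = 2.74.
First term a = -3.37.
Formula: S_i = -3.37 + 2.74*i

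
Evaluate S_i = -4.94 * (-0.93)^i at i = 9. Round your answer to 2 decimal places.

S_9 = -4.94 * (-0.93)^9 ≈ -4.94 * -0.5204 ≈ 2.57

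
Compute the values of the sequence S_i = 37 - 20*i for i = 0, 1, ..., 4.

This is an arithmetic sequence.
i=0: S_0 = 37 + -20*0 = 37
i=1: S_1 = 37 + -20*1 = 17
i=2: S_2 = 37 + -20*2 = -3
i=3: S_3 = 37 + -20*3 = -23
i=4: S_4 = 37 + -20*4 = -43
The first 5 terms are: [37, 17, -3, -23, -43]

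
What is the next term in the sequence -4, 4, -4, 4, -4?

Ratios: 4 / -4 = -1.0
This is a geometric sequence with common ratio r = -1.
Next term = -4 * -1 = 4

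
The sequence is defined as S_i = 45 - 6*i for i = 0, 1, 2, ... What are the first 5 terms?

This is an arithmetic sequence.
i=0: S_0 = 45 + -6*0 = 45
i=1: S_1 = 45 + -6*1 = 39
i=2: S_2 = 45 + -6*2 = 33
i=3: S_3 = 45 + -6*3 = 27
i=4: S_4 = 45 + -6*4 = 21
The first 5 terms are: [45, 39, 33, 27, 21]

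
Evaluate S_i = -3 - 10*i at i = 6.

S_6 = -3 + -10*6 = -3 + -60 = -63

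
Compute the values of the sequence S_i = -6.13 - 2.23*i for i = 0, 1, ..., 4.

This is an arithmetic sequence.
i=0: S_0 = -6.13 + -2.23*0 = -6.13
i=1: S_1 = -6.13 + -2.23*1 = -8.36
i=2: S_2 = -6.13 + -2.23*2 = -10.59
i=3: S_3 = -6.13 + -2.23*3 = -12.82
i=4: S_4 = -6.13 + -2.23*4 = -15.05
The first 5 terms are: [-6.13, -8.36, -10.59, -12.82, -15.05]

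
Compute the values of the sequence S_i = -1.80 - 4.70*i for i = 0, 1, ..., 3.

This is an arithmetic sequence.
i=0: S_0 = -1.8 + -4.7*0 = -1.8
i=1: S_1 = -1.8 + -4.7*1 = -6.5
i=2: S_2 = -1.8 + -4.7*2 = -11.2
i=3: S_3 = -1.8 + -4.7*3 = -15.9
The first 4 terms are: [-1.8, -6.5, -11.2, -15.9]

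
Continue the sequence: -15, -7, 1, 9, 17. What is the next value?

Differences: -7 - -15 = 8
This is an arithmetic sequence with common difference d = 8.
Next term = 17 + 8 = 25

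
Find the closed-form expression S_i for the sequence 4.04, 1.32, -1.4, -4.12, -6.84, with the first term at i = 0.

Check differences: 1.32 - 4.04 = -2.72
-1.4 - 1.32 = -2.72
Common difference d = -2.72.
First term a = 4.04.
Formula: S_i = 4.04 - 2.72*i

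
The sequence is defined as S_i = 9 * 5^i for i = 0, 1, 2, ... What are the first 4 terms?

This is a geometric sequence.
i=0: S_0 = 9 * 5^0 = 9
i=1: S_1 = 9 * 5^1 = 45
i=2: S_2 = 9 * 5^2 = 225
i=3: S_3 = 9 * 5^3 = 1125
The first 4 terms are: [9, 45, 225, 1125]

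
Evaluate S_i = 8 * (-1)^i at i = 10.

S_10 = 8 * (-1)^10 = 8 * 1 = 8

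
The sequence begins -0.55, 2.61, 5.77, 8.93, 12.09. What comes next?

Differences: 2.61 - -0.55 = 3.16
This is an arithmetic sequence with common difference d = 3.16.
Next term = 12.09 + 3.16 = 15.25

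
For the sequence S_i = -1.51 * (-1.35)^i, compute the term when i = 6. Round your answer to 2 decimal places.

S_6 = -1.51 * (-1.35)^6 ≈ -1.51 * 6.0534 ≈ -9.14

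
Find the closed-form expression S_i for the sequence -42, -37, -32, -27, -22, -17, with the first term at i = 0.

Check differences: -37 - -42 = 5
-32 - -37 = 5
Common difference d = 5.
First term a = -42.
Formula: S_i = -42 + 5*i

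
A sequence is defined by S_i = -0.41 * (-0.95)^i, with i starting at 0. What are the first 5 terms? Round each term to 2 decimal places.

This is a geometric sequence.
i=0: S_0 = -0.41 * (-0.95)^0 = -0.41
i=1: S_1 = -0.41 * (-0.95)^1 ≈ 0.39
i=2: S_2 = -0.41 * (-0.95)^2 ≈ -0.37
i=3: S_3 = -0.41 * (-0.95)^3 ≈ 0.35
i=4: S_4 = -0.41 * (-0.95)^4 ≈ -0.33
The first 5 terms are: [-0.41, 0.39, -0.37, 0.35, -0.33]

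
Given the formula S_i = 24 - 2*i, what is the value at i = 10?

S_10 = 24 + -2*10 = 24 + -20 = 4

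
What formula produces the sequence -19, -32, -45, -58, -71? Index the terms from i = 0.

Check differences: -32 - -19 = -13
-45 - -32 = -13
Common difference d = -13.
First term a = -19.
Formula: S_i = -19 - 13*i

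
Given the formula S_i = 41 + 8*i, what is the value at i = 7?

S_7 = 41 + 8*7 = 41 + 56 = 97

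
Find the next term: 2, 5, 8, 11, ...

Differences: 5 - 2 = 3
This is an arithmetic sequence with common difference d = 3.
Next term = 11 + 3 = 14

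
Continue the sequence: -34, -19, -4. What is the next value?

Differences: -19 - -34 = 15
This is an arithmetic sequence with common difference d = 15.
Next term = -4 + 15 = 11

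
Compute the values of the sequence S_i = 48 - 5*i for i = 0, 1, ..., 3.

This is an arithmetic sequence.
i=0: S_0 = 48 + -5*0 = 48
i=1: S_1 = 48 + -5*1 = 43
i=2: S_2 = 48 + -5*2 = 38
i=3: S_3 = 48 + -5*3 = 33
The first 4 terms are: [48, 43, 38, 33]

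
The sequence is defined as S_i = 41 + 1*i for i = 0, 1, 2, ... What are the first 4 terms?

This is an arithmetic sequence.
i=0: S_0 = 41 + 1*0 = 41
i=1: S_1 = 41 + 1*1 = 42
i=2: S_2 = 41 + 1*2 = 43
i=3: S_3 = 41 + 1*3 = 44
The first 4 terms are: [41, 42, 43, 44]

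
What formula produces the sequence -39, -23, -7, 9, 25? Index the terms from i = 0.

Check differences: -23 - -39 = 16
-7 - -23 = 16
Common difference d = 16.
First term a = -39.
Formula: S_i = -39 + 16*i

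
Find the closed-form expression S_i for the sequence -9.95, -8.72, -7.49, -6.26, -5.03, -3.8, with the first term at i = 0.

Check differences: -8.72 - -9.95 = 1.23
-7.49 - -8.72 = 1.23
Common difference d = 1.23.
First term a = -9.95.
Formula: S_i = -9.95 + 1.23*i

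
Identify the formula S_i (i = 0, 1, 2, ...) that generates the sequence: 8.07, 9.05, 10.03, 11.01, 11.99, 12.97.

Check differences: 9.05 - 8.07 = 0.98
10.03 - 9.05 = 0.98
Common difference d = 0.98.
First term a = 8.07.
Formula: S_i = 8.07 + 0.98*i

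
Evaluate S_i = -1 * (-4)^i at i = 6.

S_6 = -1 * (-4)^6 = -1 * 4096 = -4096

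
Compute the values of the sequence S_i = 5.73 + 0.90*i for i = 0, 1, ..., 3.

This is an arithmetic sequence.
i=0: S_0 = 5.73 + 0.9*0 = 5.73
i=1: S_1 = 5.73 + 0.9*1 = 6.63
i=2: S_2 = 5.73 + 0.9*2 = 7.53
i=3: S_3 = 5.73 + 0.9*3 = 8.43
The first 4 terms are: [5.73, 6.63, 7.53, 8.43]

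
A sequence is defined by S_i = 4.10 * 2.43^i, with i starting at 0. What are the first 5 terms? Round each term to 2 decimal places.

This is a geometric sequence.
i=0: S_0 = 4.1 * 2.43^0 = 4.1
i=1: S_1 = 4.1 * 2.43^1 ≈ 9.96
i=2: S_2 = 4.1 * 2.43^2 ≈ 24.21
i=3: S_3 = 4.1 * 2.43^3 ≈ 58.83
i=4: S_4 = 4.1 * 2.43^4 ≈ 142.96
The first 5 terms are: [4.1, 9.96, 24.21, 58.83, 142.96]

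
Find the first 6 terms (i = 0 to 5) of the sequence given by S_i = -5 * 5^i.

This is a geometric sequence.
i=0: S_0 = -5 * 5^0 = -5
i=1: S_1 = -5 * 5^1 = -25
i=2: S_2 = -5 * 5^2 = -125
i=3: S_3 = -5 * 5^3 = -625
i=4: S_4 = -5 * 5^4 = -3125
i=5: S_5 = -5 * 5^5 = -15625
The first 6 terms are: [-5, -25, -125, -625, -3125, -15625]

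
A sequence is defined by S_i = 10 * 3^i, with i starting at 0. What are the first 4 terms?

This is a geometric sequence.
i=0: S_0 = 10 * 3^0 = 10
i=1: S_1 = 10 * 3^1 = 30
i=2: S_2 = 10 * 3^2 = 90
i=3: S_3 = 10 * 3^3 = 270
The first 4 terms are: [10, 30, 90, 270]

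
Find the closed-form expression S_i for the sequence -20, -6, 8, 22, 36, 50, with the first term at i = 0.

Check differences: -6 - -20 = 14
8 - -6 = 14
Common difference d = 14.
First term a = -20.
Formula: S_i = -20 + 14*i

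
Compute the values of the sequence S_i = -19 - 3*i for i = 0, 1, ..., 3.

This is an arithmetic sequence.
i=0: S_0 = -19 + -3*0 = -19
i=1: S_1 = -19 + -3*1 = -22
i=2: S_2 = -19 + -3*2 = -25
i=3: S_3 = -19 + -3*3 = -28
The first 4 terms are: [-19, -22, -25, -28]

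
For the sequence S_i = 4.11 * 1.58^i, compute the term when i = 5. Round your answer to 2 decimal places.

S_5 = 4.11 * 1.58^5 ≈ 4.11 * 9.8466 ≈ 40.47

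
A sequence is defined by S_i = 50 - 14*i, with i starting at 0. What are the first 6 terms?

This is an arithmetic sequence.
i=0: S_0 = 50 + -14*0 = 50
i=1: S_1 = 50 + -14*1 = 36
i=2: S_2 = 50 + -14*2 = 22
i=3: S_3 = 50 + -14*3 = 8
i=4: S_4 = 50 + -14*4 = -6
i=5: S_5 = 50 + -14*5 = -20
The first 6 terms are: [50, 36, 22, 8, -6, -20]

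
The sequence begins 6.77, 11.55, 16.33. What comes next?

Differences: 11.55 - 6.77 = 4.78
This is an arithmetic sequence with common difference d = 4.78.
Next term = 16.33 + 4.78 = 21.11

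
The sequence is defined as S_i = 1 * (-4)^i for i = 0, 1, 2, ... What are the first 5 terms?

This is a geometric sequence.
i=0: S_0 = 1 * (-4)^0 = 1
i=1: S_1 = 1 * (-4)^1 = -4
i=2: S_2 = 1 * (-4)^2 = 16
i=3: S_3 = 1 * (-4)^3 = -64
i=4: S_4 = 1 * (-4)^4 = 256
The first 5 terms are: [1, -4, 16, -64, 256]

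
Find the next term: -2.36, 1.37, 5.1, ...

Differences: 1.37 - -2.36 = 3.73
This is an arithmetic sequence with common difference d = 3.73.
Next term = 5.1 + 3.73 = 8.83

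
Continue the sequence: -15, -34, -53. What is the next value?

Differences: -34 - -15 = -19
This is an arithmetic sequence with common difference d = -19.
Next term = -53 + -19 = -72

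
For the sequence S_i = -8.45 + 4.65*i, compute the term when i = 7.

S_7 = -8.45 + 4.65*7 = -8.45 + 32.55 = 24.1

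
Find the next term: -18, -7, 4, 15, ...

Differences: -7 - -18 = 11
This is an arithmetic sequence with common difference d = 11.
Next term = 15 + 11 = 26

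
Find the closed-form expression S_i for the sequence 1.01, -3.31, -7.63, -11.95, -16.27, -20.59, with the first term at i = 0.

Check differences: -3.31 - 1.01 = -4.32
-7.63 - -3.31 = -4.32
Common difference d = -4.32.
First term a = 1.01.
Formula: S_i = 1.01 - 4.32*i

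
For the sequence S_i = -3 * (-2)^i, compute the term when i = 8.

S_8 = -3 * (-2)^8 = -3 * 256 = -768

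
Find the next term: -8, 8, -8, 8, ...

Ratios: 8 / -8 = -1.0
This is a geometric sequence with common ratio r = -1.
Next term = 8 * -1 = -8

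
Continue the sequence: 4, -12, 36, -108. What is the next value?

Ratios: -12 / 4 = -3.0
This is a geometric sequence with common ratio r = -3.
Next term = -108 * -3 = 324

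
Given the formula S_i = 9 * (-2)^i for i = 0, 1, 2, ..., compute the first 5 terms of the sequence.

This is a geometric sequence.
i=0: S_0 = 9 * (-2)^0 = 9
i=1: S_1 = 9 * (-2)^1 = -18
i=2: S_2 = 9 * (-2)^2 = 36
i=3: S_3 = 9 * (-2)^3 = -72
i=4: S_4 = 9 * (-2)^4 = 144
The first 5 terms are: [9, -18, 36, -72, 144]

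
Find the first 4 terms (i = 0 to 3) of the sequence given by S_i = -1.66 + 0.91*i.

This is an arithmetic sequence.
i=0: S_0 = -1.66 + 0.91*0 = -1.66
i=1: S_1 = -1.66 + 0.91*1 = -0.75
i=2: S_2 = -1.66 + 0.91*2 = 0.16
i=3: S_3 = -1.66 + 0.91*3 = 1.07
The first 4 terms are: [-1.66, -0.75, 0.16, 1.07]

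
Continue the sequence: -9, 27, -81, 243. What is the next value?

Ratios: 27 / -9 = -3.0
This is a geometric sequence with common ratio r = -3.
Next term = 243 * -3 = -729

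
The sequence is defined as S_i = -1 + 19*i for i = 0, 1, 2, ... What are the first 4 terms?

This is an arithmetic sequence.
i=0: S_0 = -1 + 19*0 = -1
i=1: S_1 = -1 + 19*1 = 18
i=2: S_2 = -1 + 19*2 = 37
i=3: S_3 = -1 + 19*3 = 56
The first 4 terms are: [-1, 18, 37, 56]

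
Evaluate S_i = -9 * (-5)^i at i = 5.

S_5 = -9 * (-5)^5 = -9 * -3125 = 28125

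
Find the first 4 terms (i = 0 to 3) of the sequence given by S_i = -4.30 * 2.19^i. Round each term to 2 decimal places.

This is a geometric sequence.
i=0: S_0 = -4.3 * 2.19^0 = -4.3
i=1: S_1 = -4.3 * 2.19^1 ≈ -9.42
i=2: S_2 = -4.3 * 2.19^2 ≈ -20.62
i=3: S_3 = -4.3 * 2.19^3 ≈ -45.16
The first 4 terms are: [-4.3, -9.42, -20.62, -45.16]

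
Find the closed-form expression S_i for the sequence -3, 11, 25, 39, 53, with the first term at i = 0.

Check differences: 11 - -3 = 14
25 - 11 = 14
Common difference d = 14.
First term a = -3.
Formula: S_i = -3 + 14*i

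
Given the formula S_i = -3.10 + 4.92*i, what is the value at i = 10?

S_10 = -3.1 + 4.92*10 = -3.1 + 49.2 = 46.1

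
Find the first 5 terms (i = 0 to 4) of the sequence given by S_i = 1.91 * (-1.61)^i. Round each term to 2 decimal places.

This is a geometric sequence.
i=0: S_0 = 1.91 * (-1.61)^0 = 1.91
i=1: S_1 = 1.91 * (-1.61)^1 ≈ -3.08
i=2: S_2 = 1.91 * (-1.61)^2 ≈ 4.95
i=3: S_3 = 1.91 * (-1.61)^3 ≈ -7.97
i=4: S_4 = 1.91 * (-1.61)^4 ≈ 12.83
The first 5 terms are: [1.91, -3.08, 4.95, -7.97, 12.83]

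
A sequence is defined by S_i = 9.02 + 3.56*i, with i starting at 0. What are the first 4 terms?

This is an arithmetic sequence.
i=0: S_0 = 9.02 + 3.56*0 = 9.02
i=1: S_1 = 9.02 + 3.56*1 = 12.58
i=2: S_2 = 9.02 + 3.56*2 = 16.14
i=3: S_3 = 9.02 + 3.56*3 = 19.7
The first 4 terms are: [9.02, 12.58, 16.14, 19.7]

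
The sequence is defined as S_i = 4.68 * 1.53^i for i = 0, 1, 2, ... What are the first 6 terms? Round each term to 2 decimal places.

This is a geometric sequence.
i=0: S_0 = 4.68 * 1.53^0 = 4.68
i=1: S_1 = 4.68 * 1.53^1 ≈ 7.16
i=2: S_2 = 4.68 * 1.53^2 ≈ 10.96
i=3: S_3 = 4.68 * 1.53^3 ≈ 16.76
i=4: S_4 = 4.68 * 1.53^4 ≈ 25.65
i=5: S_5 = 4.68 * 1.53^5 ≈ 39.24
The first 6 terms are: [4.68, 7.16, 10.96, 16.76, 25.65, 39.24]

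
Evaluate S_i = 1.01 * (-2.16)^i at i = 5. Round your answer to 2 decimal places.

S_5 = 1.01 * (-2.16)^5 ≈ 1.01 * -47.0185 ≈ -47.49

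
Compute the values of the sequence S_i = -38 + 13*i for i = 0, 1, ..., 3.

This is an arithmetic sequence.
i=0: S_0 = -38 + 13*0 = -38
i=1: S_1 = -38 + 13*1 = -25
i=2: S_2 = -38 + 13*2 = -12
i=3: S_3 = -38 + 13*3 = 1
The first 4 terms are: [-38, -25, -12, 1]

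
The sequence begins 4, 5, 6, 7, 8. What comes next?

Differences: 5 - 4 = 1
This is an arithmetic sequence with common difference d = 1.
Next term = 8 + 1 = 9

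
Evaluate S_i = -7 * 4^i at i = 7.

S_7 = -7 * 4^7 = -7 * 16384 = -114688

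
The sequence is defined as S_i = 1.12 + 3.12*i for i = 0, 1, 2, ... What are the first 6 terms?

This is an arithmetic sequence.
i=0: S_0 = 1.12 + 3.12*0 = 1.12
i=1: S_1 = 1.12 + 3.12*1 = 4.24
i=2: S_2 = 1.12 + 3.12*2 = 7.36
i=3: S_3 = 1.12 + 3.12*3 = 10.48
i=4: S_4 = 1.12 + 3.12*4 = 13.6
i=5: S_5 = 1.12 + 3.12*5 = 16.72
The first 6 terms are: [1.12, 4.24, 7.36, 10.48, 13.6, 16.72]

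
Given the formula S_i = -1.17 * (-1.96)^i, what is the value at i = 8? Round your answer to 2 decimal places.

S_8 = -1.17 * (-1.96)^8 ≈ -1.17 * 217.7953 ≈ -254.82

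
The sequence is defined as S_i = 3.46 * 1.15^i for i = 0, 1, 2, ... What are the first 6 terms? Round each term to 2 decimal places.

This is a geometric sequence.
i=0: S_0 = 3.46 * 1.15^0 = 3.46
i=1: S_1 = 3.46 * 1.15^1 ≈ 3.98
i=2: S_2 = 3.46 * 1.15^2 ≈ 4.58
i=3: S_3 = 3.46 * 1.15^3 ≈ 5.26
i=4: S_4 = 3.46 * 1.15^4 ≈ 6.05
i=5: S_5 = 3.46 * 1.15^5 ≈ 6.96
The first 6 terms are: [3.46, 3.98, 4.58, 5.26, 6.05, 6.96]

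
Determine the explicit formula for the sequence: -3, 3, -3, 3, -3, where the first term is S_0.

Check ratios: 3 / -3 = -1.0
Common ratio r = -1.
First term a = -3.
Formula: S_i = -3 * (-1)^i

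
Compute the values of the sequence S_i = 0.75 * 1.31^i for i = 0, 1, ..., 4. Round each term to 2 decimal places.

This is a geometric sequence.
i=0: S_0 = 0.75 * 1.31^0 = 0.75
i=1: S_1 = 0.75 * 1.31^1 ≈ 0.98
i=2: S_2 = 0.75 * 1.31^2 ≈ 1.29
i=3: S_3 = 0.75 * 1.31^3 ≈ 1.69
i=4: S_4 = 0.75 * 1.31^4 ≈ 2.21
The first 5 terms are: [0.75, 0.98, 1.29, 1.69, 2.21]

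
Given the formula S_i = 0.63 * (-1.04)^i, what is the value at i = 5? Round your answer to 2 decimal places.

S_5 = 0.63 * (-1.04)^5 ≈ 0.63 * -1.2167 ≈ -0.77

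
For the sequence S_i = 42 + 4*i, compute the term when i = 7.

S_7 = 42 + 4*7 = 42 + 28 = 70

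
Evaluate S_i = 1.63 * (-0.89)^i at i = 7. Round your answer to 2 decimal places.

S_7 = 1.63 * (-0.89)^7 ≈ 1.63 * -0.4423 ≈ -0.72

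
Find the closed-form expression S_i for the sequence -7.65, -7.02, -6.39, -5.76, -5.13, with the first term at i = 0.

Check differences: -7.02 - -7.65 = 0.63
-6.39 - -7.02 = 0.63
Common difference d = 0.63.
First term a = -7.65.
Formula: S_i = -7.65 + 0.63*i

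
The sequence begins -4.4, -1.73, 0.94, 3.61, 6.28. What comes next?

Differences: -1.73 - -4.4 = 2.67
This is an arithmetic sequence with common difference d = 2.67.
Next term = 6.28 + 2.67 = 8.95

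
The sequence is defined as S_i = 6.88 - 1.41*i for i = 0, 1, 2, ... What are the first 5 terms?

This is an arithmetic sequence.
i=0: S_0 = 6.88 + -1.41*0 = 6.88
i=1: S_1 = 6.88 + -1.41*1 = 5.47
i=2: S_2 = 6.88 + -1.41*2 = 4.06
i=3: S_3 = 6.88 + -1.41*3 = 2.65
i=4: S_4 = 6.88 + -1.41*4 = 1.24
The first 5 terms are: [6.88, 5.47, 4.06, 2.65, 1.24]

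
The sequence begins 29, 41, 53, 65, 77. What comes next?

Differences: 41 - 29 = 12
This is an arithmetic sequence with common difference d = 12.
Next term = 77 + 12 = 89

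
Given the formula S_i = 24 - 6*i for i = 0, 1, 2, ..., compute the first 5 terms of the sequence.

This is an arithmetic sequence.
i=0: S_0 = 24 + -6*0 = 24
i=1: S_1 = 24 + -6*1 = 18
i=2: S_2 = 24 + -6*2 = 12
i=3: S_3 = 24 + -6*3 = 6
i=4: S_4 = 24 + -6*4 = 0
The first 5 terms are: [24, 18, 12, 6, 0]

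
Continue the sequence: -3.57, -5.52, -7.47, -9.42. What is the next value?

Differences: -5.52 - -3.57 = -1.95
This is an arithmetic sequence with common difference d = -1.95.
Next term = -9.42 + -1.95 = -11.37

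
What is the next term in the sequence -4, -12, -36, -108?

Ratios: -12 / -4 = 3.0
This is a geometric sequence with common ratio r = 3.
Next term = -108 * 3 = -324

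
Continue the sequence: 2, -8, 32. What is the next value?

Ratios: -8 / 2 = -4.0
This is a geometric sequence with common ratio r = -4.
Next term = 32 * -4 = -128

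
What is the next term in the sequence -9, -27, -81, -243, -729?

Ratios: -27 / -9 = 3.0
This is a geometric sequence with common ratio r = 3.
Next term = -729 * 3 = -2187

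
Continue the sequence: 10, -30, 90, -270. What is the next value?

Ratios: -30 / 10 = -3.0
This is a geometric sequence with common ratio r = -3.
Next term = -270 * -3 = 810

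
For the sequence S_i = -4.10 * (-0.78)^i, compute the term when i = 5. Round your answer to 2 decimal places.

S_5 = -4.1 * (-0.78)^5 ≈ -4.1 * -0.2887 ≈ 1.18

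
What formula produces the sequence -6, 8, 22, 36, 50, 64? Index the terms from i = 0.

Check differences: 8 - -6 = 14
22 - 8 = 14
Common difference d = 14.
First term a = -6.
Formula: S_i = -6 + 14*i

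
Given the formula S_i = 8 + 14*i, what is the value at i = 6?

S_6 = 8 + 14*6 = 8 + 84 = 92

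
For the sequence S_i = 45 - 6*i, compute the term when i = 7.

S_7 = 45 + -6*7 = 45 + -42 = 3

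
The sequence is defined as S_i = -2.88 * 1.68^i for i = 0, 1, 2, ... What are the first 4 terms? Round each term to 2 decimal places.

This is a geometric sequence.
i=0: S_0 = -2.88 * 1.68^0 = -2.88
i=1: S_1 = -2.88 * 1.68^1 ≈ -4.84
i=2: S_2 = -2.88 * 1.68^2 ≈ -8.13
i=3: S_3 = -2.88 * 1.68^3 ≈ -13.66
The first 4 terms are: [-2.88, -4.84, -8.13, -13.66]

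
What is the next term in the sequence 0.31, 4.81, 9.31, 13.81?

Differences: 4.81 - 0.31 = 4.5
This is an arithmetic sequence with common difference d = 4.5.
Next term = 13.81 + 4.5 = 18.31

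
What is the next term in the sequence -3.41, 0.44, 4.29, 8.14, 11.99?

Differences: 0.44 - -3.41 = 3.85
This is an arithmetic sequence with common difference d = 3.85.
Next term = 11.99 + 3.85 = 15.84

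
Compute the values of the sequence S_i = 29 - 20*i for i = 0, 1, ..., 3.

This is an arithmetic sequence.
i=0: S_0 = 29 + -20*0 = 29
i=1: S_1 = 29 + -20*1 = 9
i=2: S_2 = 29 + -20*2 = -11
i=3: S_3 = 29 + -20*3 = -31
The first 4 terms are: [29, 9, -11, -31]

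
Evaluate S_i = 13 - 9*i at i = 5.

S_5 = 13 + -9*5 = 13 + -45 = -32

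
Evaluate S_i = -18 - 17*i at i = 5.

S_5 = -18 + -17*5 = -18 + -85 = -103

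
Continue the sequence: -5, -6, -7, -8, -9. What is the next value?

Differences: -6 - -5 = -1
This is an arithmetic sequence with common difference d = -1.
Next term = -9 + -1 = -10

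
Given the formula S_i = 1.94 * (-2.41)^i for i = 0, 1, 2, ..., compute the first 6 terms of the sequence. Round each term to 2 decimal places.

This is a geometric sequence.
i=0: S_0 = 1.94 * (-2.41)^0 = 1.94
i=1: S_1 = 1.94 * (-2.41)^1 ≈ -4.68
i=2: S_2 = 1.94 * (-2.41)^2 ≈ 11.27
i=3: S_3 = 1.94 * (-2.41)^3 ≈ -27.16
i=4: S_4 = 1.94 * (-2.41)^4 ≈ 65.44
i=5: S_5 = 1.94 * (-2.41)^5 ≈ -157.72
The first 6 terms are: [1.94, -4.68, 11.27, -27.16, 65.44, -157.72]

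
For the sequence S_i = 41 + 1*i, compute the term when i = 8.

S_8 = 41 + 1*8 = 41 + 8 = 49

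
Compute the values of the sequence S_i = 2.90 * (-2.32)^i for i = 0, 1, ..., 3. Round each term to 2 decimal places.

This is a geometric sequence.
i=0: S_0 = 2.9 * (-2.32)^0 = 2.9
i=1: S_1 = 2.9 * (-2.32)^1 ≈ -6.73
i=2: S_2 = 2.9 * (-2.32)^2 ≈ 15.61
i=3: S_3 = 2.9 * (-2.32)^3 ≈ -36.21
The first 4 terms are: [2.9, -6.73, 15.61, -36.21]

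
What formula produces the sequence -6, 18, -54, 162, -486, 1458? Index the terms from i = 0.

Check ratios: 18 / -6 = -3.0
Common ratio r = -3.
First term a = -6.
Formula: S_i = -6 * (-3)^i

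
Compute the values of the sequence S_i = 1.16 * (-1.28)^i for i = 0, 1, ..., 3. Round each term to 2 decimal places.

This is a geometric sequence.
i=0: S_0 = 1.16 * (-1.28)^0 = 1.16
i=1: S_1 = 1.16 * (-1.28)^1 ≈ -1.48
i=2: S_2 = 1.16 * (-1.28)^2 ≈ 1.9
i=3: S_3 = 1.16 * (-1.28)^3 ≈ -2.43
The first 4 terms are: [1.16, -1.48, 1.9, -2.43]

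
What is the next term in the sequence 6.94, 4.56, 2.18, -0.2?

Differences: 4.56 - 6.94 = -2.38
This is an arithmetic sequence with common difference d = -2.38.
Next term = -0.2 + -2.38 = -2.58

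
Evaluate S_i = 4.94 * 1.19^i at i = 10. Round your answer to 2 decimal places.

S_10 = 4.94 * 1.19^10 ≈ 4.94 * 5.6947 ≈ 28.13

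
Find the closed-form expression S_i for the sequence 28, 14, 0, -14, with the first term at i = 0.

Check differences: 14 - 28 = -14
0 - 14 = -14
Common difference d = -14.
First term a = 28.
Formula: S_i = 28 - 14*i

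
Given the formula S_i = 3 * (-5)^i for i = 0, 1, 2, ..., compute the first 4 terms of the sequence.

This is a geometric sequence.
i=0: S_0 = 3 * (-5)^0 = 3
i=1: S_1 = 3 * (-5)^1 = -15
i=2: S_2 = 3 * (-5)^2 = 75
i=3: S_3 = 3 * (-5)^3 = -375
The first 4 terms are: [3, -15, 75, -375]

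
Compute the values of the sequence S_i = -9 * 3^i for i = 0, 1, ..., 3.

This is a geometric sequence.
i=0: S_0 = -9 * 3^0 = -9
i=1: S_1 = -9 * 3^1 = -27
i=2: S_2 = -9 * 3^2 = -81
i=3: S_3 = -9 * 3^3 = -243
The first 4 terms are: [-9, -27, -81, -243]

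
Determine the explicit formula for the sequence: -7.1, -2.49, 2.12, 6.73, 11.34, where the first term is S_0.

Check differences: -2.49 - -7.1 = 4.61
2.12 - -2.49 = 4.61
Common difference d = 4.61.
First term a = -7.1.
Formula: S_i = -7.10 + 4.61*i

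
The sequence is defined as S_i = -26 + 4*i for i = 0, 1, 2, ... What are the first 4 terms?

This is an arithmetic sequence.
i=0: S_0 = -26 + 4*0 = -26
i=1: S_1 = -26 + 4*1 = -22
i=2: S_2 = -26 + 4*2 = -18
i=3: S_3 = -26 + 4*3 = -14
The first 4 terms are: [-26, -22, -18, -14]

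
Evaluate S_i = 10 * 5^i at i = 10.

S_10 = 10 * 5^10 = 10 * 9765625 = 97656250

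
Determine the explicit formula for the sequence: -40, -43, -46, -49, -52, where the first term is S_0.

Check differences: -43 - -40 = -3
-46 - -43 = -3
Common difference d = -3.
First term a = -40.
Formula: S_i = -40 - 3*i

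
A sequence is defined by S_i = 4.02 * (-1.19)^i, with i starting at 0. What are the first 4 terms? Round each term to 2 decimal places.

This is a geometric sequence.
i=0: S_0 = 4.02 * (-1.19)^0 = 4.02
i=1: S_1 = 4.02 * (-1.19)^1 ≈ -4.78
i=2: S_2 = 4.02 * (-1.19)^2 ≈ 5.69
i=3: S_3 = 4.02 * (-1.19)^3 ≈ -6.77
The first 4 terms are: [4.02, -4.78, 5.69, -6.77]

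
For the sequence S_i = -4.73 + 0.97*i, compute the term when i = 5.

S_5 = -4.73 + 0.97*5 = -4.73 + 4.85 = 0.12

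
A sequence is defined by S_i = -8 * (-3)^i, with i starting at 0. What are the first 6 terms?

This is a geometric sequence.
i=0: S_0 = -8 * (-3)^0 = -8
i=1: S_1 = -8 * (-3)^1 = 24
i=2: S_2 = -8 * (-3)^2 = -72
i=3: S_3 = -8 * (-3)^3 = 216
i=4: S_4 = -8 * (-3)^4 = -648
i=5: S_5 = -8 * (-3)^5 = 1944
The first 6 terms are: [-8, 24, -72, 216, -648, 1944]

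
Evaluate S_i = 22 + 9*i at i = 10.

S_10 = 22 + 9*10 = 22 + 90 = 112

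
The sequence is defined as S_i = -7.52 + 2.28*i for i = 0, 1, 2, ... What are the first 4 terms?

This is an arithmetic sequence.
i=0: S_0 = -7.52 + 2.28*0 = -7.52
i=1: S_1 = -7.52 + 2.28*1 = -5.24
i=2: S_2 = -7.52 + 2.28*2 = -2.96
i=3: S_3 = -7.52 + 2.28*3 = -0.68
The first 4 terms are: [-7.52, -5.24, -2.96, -0.68]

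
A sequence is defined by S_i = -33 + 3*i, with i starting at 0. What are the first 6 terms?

This is an arithmetic sequence.
i=0: S_0 = -33 + 3*0 = -33
i=1: S_1 = -33 + 3*1 = -30
i=2: S_2 = -33 + 3*2 = -27
i=3: S_3 = -33 + 3*3 = -24
i=4: S_4 = -33 + 3*4 = -21
i=5: S_5 = -33 + 3*5 = -18
The first 6 terms are: [-33, -30, -27, -24, -21, -18]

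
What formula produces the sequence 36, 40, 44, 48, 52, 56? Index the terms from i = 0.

Check differences: 40 - 36 = 4
44 - 40 = 4
Common difference d = 4.
First term a = 36.
Formula: S_i = 36 + 4*i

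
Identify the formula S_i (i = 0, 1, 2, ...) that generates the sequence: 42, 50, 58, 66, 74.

Check differences: 50 - 42 = 8
58 - 50 = 8
Common difference d = 8.
First term a = 42.
Formula: S_i = 42 + 8*i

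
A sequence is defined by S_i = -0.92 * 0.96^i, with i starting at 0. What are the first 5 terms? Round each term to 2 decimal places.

This is a geometric sequence.
i=0: S_0 = -0.92 * 0.96^0 = -0.92
i=1: S_1 = -0.92 * 0.96^1 ≈ -0.88
i=2: S_2 = -0.92 * 0.96^2 ≈ -0.85
i=3: S_3 = -0.92 * 0.96^3 ≈ -0.81
i=4: S_4 = -0.92 * 0.96^4 ≈ -0.78
The first 5 terms are: [-0.92, -0.88, -0.85, -0.81, -0.78]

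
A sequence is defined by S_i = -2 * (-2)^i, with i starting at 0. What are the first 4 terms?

This is a geometric sequence.
i=0: S_0 = -2 * (-2)^0 = -2
i=1: S_1 = -2 * (-2)^1 = 4
i=2: S_2 = -2 * (-2)^2 = -8
i=3: S_3 = -2 * (-2)^3 = 16
The first 4 terms are: [-2, 4, -8, 16]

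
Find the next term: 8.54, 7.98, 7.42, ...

Differences: 7.98 - 8.54 = -0.56
This is an arithmetic sequence with common difference d = -0.56.
Next term = 7.42 + -0.56 = 6.86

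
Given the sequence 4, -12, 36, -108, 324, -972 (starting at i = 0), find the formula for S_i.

Check ratios: -12 / 4 = -3.0
Common ratio r = -3.
First term a = 4.
Formula: S_i = 4 * (-3)^i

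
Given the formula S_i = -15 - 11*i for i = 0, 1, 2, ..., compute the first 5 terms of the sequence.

This is an arithmetic sequence.
i=0: S_0 = -15 + -11*0 = -15
i=1: S_1 = -15 + -11*1 = -26
i=2: S_2 = -15 + -11*2 = -37
i=3: S_3 = -15 + -11*3 = -48
i=4: S_4 = -15 + -11*4 = -59
The first 5 terms are: [-15, -26, -37, -48, -59]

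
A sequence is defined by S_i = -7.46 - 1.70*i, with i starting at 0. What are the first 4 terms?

This is an arithmetic sequence.
i=0: S_0 = -7.46 + -1.7*0 = -7.46
i=1: S_1 = -7.46 + -1.7*1 = -9.16
i=2: S_2 = -7.46 + -1.7*2 = -10.86
i=3: S_3 = -7.46 + -1.7*3 = -12.56
The first 4 terms are: [-7.46, -9.16, -10.86, -12.56]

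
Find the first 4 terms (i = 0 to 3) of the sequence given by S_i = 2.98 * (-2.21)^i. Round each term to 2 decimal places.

This is a geometric sequence.
i=0: S_0 = 2.98 * (-2.21)^0 = 2.98
i=1: S_1 = 2.98 * (-2.21)^1 ≈ -6.59
i=2: S_2 = 2.98 * (-2.21)^2 ≈ 14.55
i=3: S_3 = 2.98 * (-2.21)^3 ≈ -32.17
The first 4 terms are: [2.98, -6.59, 14.55, -32.17]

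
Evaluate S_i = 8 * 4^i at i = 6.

S_6 = 8 * 4^6 = 8 * 4096 = 32768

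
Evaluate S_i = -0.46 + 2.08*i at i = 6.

S_6 = -0.46 + 2.08*6 = -0.46 + 12.48 = 12.02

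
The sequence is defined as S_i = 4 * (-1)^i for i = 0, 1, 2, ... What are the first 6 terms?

This is a geometric sequence.
i=0: S_0 = 4 * (-1)^0 = 4
i=1: S_1 = 4 * (-1)^1 = -4
i=2: S_2 = 4 * (-1)^2 = 4
i=3: S_3 = 4 * (-1)^3 = -4
i=4: S_4 = 4 * (-1)^4 = 4
i=5: S_5 = 4 * (-1)^5 = -4
The first 6 terms are: [4, -4, 4, -4, 4, -4]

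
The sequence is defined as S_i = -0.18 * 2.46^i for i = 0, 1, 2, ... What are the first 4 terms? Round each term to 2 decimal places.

This is a geometric sequence.
i=0: S_0 = -0.18 * 2.46^0 = -0.18
i=1: S_1 = -0.18 * 2.46^1 ≈ -0.44
i=2: S_2 = -0.18 * 2.46^2 ≈ -1.09
i=3: S_3 = -0.18 * 2.46^3 ≈ -2.68
The first 4 terms are: [-0.18, -0.44, -1.09, -2.68]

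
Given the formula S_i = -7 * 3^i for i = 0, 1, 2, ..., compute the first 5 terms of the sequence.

This is a geometric sequence.
i=0: S_0 = -7 * 3^0 = -7
i=1: S_1 = -7 * 3^1 = -21
i=2: S_2 = -7 * 3^2 = -63
i=3: S_3 = -7 * 3^3 = -189
i=4: S_4 = -7 * 3^4 = -567
The first 5 terms are: [-7, -21, -63, -189, -567]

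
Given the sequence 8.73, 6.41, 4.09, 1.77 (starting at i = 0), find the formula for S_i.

Check differences: 6.41 - 8.73 = -2.32
4.09 - 6.41 = -2.32
Common difference d = -2.32.
First term a = 8.73.
Formula: S_i = 8.73 - 2.32*i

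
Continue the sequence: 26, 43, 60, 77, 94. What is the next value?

Differences: 43 - 26 = 17
This is an arithmetic sequence with common difference d = 17.
Next term = 94 + 17 = 111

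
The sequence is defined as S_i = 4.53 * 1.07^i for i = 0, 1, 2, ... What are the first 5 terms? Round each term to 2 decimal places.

This is a geometric sequence.
i=0: S_0 = 4.53 * 1.07^0 = 4.53
i=1: S_1 = 4.53 * 1.07^1 ≈ 4.85
i=2: S_2 = 4.53 * 1.07^2 ≈ 5.19
i=3: S_3 = 4.53 * 1.07^3 ≈ 5.55
i=4: S_4 = 4.53 * 1.07^4 ≈ 5.94
The first 5 terms are: [4.53, 4.85, 5.19, 5.55, 5.94]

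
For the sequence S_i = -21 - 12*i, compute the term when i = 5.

S_5 = -21 + -12*5 = -21 + -60 = -81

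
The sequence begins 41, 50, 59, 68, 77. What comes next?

Differences: 50 - 41 = 9
This is an arithmetic sequence with common difference d = 9.
Next term = 77 + 9 = 86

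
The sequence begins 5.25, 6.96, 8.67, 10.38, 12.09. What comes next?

Differences: 6.96 - 5.25 = 1.71
This is an arithmetic sequence with common difference d = 1.71.
Next term = 12.09 + 1.71 = 13.8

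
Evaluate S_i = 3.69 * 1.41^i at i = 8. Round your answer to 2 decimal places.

S_8 = 3.69 * 1.41^8 ≈ 3.69 * 15.6226 ≈ 57.65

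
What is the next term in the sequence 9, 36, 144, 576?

Ratios: 36 / 9 = 4.0
This is a geometric sequence with common ratio r = 4.
Next term = 576 * 4 = 2304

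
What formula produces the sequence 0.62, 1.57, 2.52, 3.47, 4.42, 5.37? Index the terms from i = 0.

Check differences: 1.57 - 0.62 = 0.95
2.52 - 1.57 = 0.95
Common difference d = 0.95.
First term a = 0.62.
Formula: S_i = 0.62 + 0.95*i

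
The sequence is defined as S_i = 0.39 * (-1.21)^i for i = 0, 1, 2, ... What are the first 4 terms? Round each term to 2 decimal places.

This is a geometric sequence.
i=0: S_0 = 0.39 * (-1.21)^0 = 0.39
i=1: S_1 = 0.39 * (-1.21)^1 ≈ -0.47
i=2: S_2 = 0.39 * (-1.21)^2 ≈ 0.57
i=3: S_3 = 0.39 * (-1.21)^3 ≈ -0.69
The first 4 terms are: [0.39, -0.47, 0.57, -0.69]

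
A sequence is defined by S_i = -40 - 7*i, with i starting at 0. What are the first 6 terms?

This is an arithmetic sequence.
i=0: S_0 = -40 + -7*0 = -40
i=1: S_1 = -40 + -7*1 = -47
i=2: S_2 = -40 + -7*2 = -54
i=3: S_3 = -40 + -7*3 = -61
i=4: S_4 = -40 + -7*4 = -68
i=5: S_5 = -40 + -7*5 = -75
The first 6 terms are: [-40, -47, -54, -61, -68, -75]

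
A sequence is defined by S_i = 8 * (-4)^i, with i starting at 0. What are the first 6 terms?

This is a geometric sequence.
i=0: S_0 = 8 * (-4)^0 = 8
i=1: S_1 = 8 * (-4)^1 = -32
i=2: S_2 = 8 * (-4)^2 = 128
i=3: S_3 = 8 * (-4)^3 = -512
i=4: S_4 = 8 * (-4)^4 = 2048
i=5: S_5 = 8 * (-4)^5 = -8192
The first 6 terms are: [8, -32, 128, -512, 2048, -8192]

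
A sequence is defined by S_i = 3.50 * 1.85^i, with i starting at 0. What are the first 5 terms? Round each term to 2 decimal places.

This is a geometric sequence.
i=0: S_0 = 3.5 * 1.85^0 = 3.5
i=1: S_1 = 3.5 * 1.85^1 ≈ 6.48
i=2: S_2 = 3.5 * 1.85^2 ≈ 11.98
i=3: S_3 = 3.5 * 1.85^3 ≈ 22.16
i=4: S_4 = 3.5 * 1.85^4 ≈ 41.0
The first 5 terms are: [3.5, 6.48, 11.98, 22.16, 41.0]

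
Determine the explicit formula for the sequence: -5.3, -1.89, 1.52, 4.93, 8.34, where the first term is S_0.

Check differences: -1.89 - -5.3 = 3.41
1.52 - -1.89 = 3.41
Common difference d = 3.41.
First term a = -5.3.
Formula: S_i = -5.30 + 3.41*i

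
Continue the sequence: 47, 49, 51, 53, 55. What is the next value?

Differences: 49 - 47 = 2
This is an arithmetic sequence with common difference d = 2.
Next term = 55 + 2 = 57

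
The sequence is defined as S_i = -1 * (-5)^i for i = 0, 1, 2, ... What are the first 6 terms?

This is a geometric sequence.
i=0: S_0 = -1 * (-5)^0 = -1
i=1: S_1 = -1 * (-5)^1 = 5
i=2: S_2 = -1 * (-5)^2 = -25
i=3: S_3 = -1 * (-5)^3 = 125
i=4: S_4 = -1 * (-5)^4 = -625
i=5: S_5 = -1 * (-5)^5 = 3125
The first 6 terms are: [-1, 5, -25, 125, -625, 3125]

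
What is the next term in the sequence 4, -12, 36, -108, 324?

Ratios: -12 / 4 = -3.0
This is a geometric sequence with common ratio r = -3.
Next term = 324 * -3 = -972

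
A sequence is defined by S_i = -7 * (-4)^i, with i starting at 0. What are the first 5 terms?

This is a geometric sequence.
i=0: S_0 = -7 * (-4)^0 = -7
i=1: S_1 = -7 * (-4)^1 = 28
i=2: S_2 = -7 * (-4)^2 = -112
i=3: S_3 = -7 * (-4)^3 = 448
i=4: S_4 = -7 * (-4)^4 = -1792
The first 5 terms are: [-7, 28, -112, 448, -1792]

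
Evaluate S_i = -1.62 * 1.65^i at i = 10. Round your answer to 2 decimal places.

S_10 = -1.62 * 1.65^10 ≈ -1.62 * 149.5683 ≈ -242.3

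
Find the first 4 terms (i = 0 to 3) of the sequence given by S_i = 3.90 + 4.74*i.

This is an arithmetic sequence.
i=0: S_0 = 3.9 + 4.74*0 = 3.9
i=1: S_1 = 3.9 + 4.74*1 = 8.64
i=2: S_2 = 3.9 + 4.74*2 = 13.38
i=3: S_3 = 3.9 + 4.74*3 = 18.12
The first 4 terms are: [3.9, 8.64, 13.38, 18.12]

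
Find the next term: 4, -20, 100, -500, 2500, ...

Ratios: -20 / 4 = -5.0
This is a geometric sequence with common ratio r = -5.
Next term = 2500 * -5 = -12500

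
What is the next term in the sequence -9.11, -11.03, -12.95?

Differences: -11.03 - -9.11 = -1.92
This is an arithmetic sequence with common difference d = -1.92.
Next term = -12.95 + -1.92 = -14.87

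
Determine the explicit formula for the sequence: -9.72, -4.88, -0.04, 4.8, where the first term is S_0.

Check differences: -4.88 - -9.72 = 4.84
-0.04 - -4.88 = 4.84
Common difference d = 4.84.
First term a = -9.72.
Formula: S_i = -9.72 + 4.84*i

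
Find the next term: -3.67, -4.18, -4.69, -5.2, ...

Differences: -4.18 - -3.67 = -0.51
This is an arithmetic sequence with common difference d = -0.51.
Next term = -5.2 + -0.51 = -5.71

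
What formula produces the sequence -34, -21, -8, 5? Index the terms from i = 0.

Check differences: -21 - -34 = 13
-8 - -21 = 13
Common difference d = 13.
First term a = -34.
Formula: S_i = -34 + 13*i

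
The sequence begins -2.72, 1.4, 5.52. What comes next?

Differences: 1.4 - -2.72 = 4.12
This is an arithmetic sequence with common difference d = 4.12.
Next term = 5.52 + 4.12 = 9.64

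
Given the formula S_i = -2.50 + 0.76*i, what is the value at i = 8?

S_8 = -2.5 + 0.76*8 = -2.5 + 6.08 = 3.58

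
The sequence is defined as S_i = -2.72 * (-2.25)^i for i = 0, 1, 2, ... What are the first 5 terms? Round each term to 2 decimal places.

This is a geometric sequence.
i=0: S_0 = -2.72 * (-2.25)^0 = -2.72
i=1: S_1 = -2.72 * (-2.25)^1 = 6.12
i=2: S_2 = -2.72 * (-2.25)^2 = -13.77
i=3: S_3 = -2.72 * (-2.25)^3 ≈ 30.98
i=4: S_4 = -2.72 * (-2.25)^4 ≈ -69.71
The first 5 terms are: [-2.72, 6.12, -13.77, 30.98, -69.71]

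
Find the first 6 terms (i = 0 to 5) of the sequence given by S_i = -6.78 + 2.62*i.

This is an arithmetic sequence.
i=0: S_0 = -6.78 + 2.62*0 = -6.78
i=1: S_1 = -6.78 + 2.62*1 = -4.16
i=2: S_2 = -6.78 + 2.62*2 = -1.54
i=3: S_3 = -6.78 + 2.62*3 = 1.08
i=4: S_4 = -6.78 + 2.62*4 = 3.7
i=5: S_5 = -6.78 + 2.62*5 = 6.32
The first 6 terms are: [-6.78, -4.16, -1.54, 1.08, 3.7, 6.32]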